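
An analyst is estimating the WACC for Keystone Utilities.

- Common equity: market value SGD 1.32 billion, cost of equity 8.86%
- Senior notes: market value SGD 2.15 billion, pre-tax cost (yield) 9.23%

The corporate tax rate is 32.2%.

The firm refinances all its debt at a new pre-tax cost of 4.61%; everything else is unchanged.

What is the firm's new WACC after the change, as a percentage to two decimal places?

5.31%

After the change:
Total capital V = 1.32 + 2.15 = 3.47.
Equity: weight = 1.32/3.47 = 0.3804; cost = 8.86%.
Senior notes: weight = 2.15/3.47 = 0.6196; after-tax cost = 4.61% × (1 − 32.2%) = 3.1256%.
WACC = 0.3804 × 8.8600% + 0.6196 × 3.1256% = 5.3070%.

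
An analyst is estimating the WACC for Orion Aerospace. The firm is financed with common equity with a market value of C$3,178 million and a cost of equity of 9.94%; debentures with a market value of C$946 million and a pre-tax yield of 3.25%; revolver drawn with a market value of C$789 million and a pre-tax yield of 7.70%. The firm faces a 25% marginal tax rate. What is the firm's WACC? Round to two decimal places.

Total capital V = 3178 + 946 + 789 = 4913.
Equity: weight = 3178/4913 = 0.6469; cost = 9.94%.
Debentures: weight = 946/4913 = 0.1926; after-tax cost = 3.25% × (1 − 25%) = 2.4375%.
Revolver drawn: weight = 789/4913 = 0.1606; after-tax cost = 7.7% × (1 − 25%) = 5.7750%.
WACC = 0.6469 × 9.9400% + 0.1926 × 2.4375% + 0.1606 × 5.7750% = 7.8265%.

7.83%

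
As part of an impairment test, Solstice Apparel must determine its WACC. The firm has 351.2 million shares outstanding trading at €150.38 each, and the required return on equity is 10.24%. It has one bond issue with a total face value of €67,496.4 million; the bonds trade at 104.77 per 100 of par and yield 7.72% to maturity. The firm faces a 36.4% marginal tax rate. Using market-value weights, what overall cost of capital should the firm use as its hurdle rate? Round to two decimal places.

7.19%

Market value of equity E = 150.38 × 351.2m = 52813.456m. Market value of debt D = 67496.4m × 104.77/100 = 70715.97828m.
Total capital V = 52813.456 + 70715.97828 = 123529.43428.
Equity: weight = 52813.456/123529.43428 = 0.4275; cost = 10.24%.
Bonds outstanding: weight = 70715.97828/123529.43428 = 0.5725; after-tax cost = 7.72% × (1 − 36.4%) = 4.9099%.
WACC = 0.4275 × 10.2400% + 0.5725 × 4.9099% = 7.1887%.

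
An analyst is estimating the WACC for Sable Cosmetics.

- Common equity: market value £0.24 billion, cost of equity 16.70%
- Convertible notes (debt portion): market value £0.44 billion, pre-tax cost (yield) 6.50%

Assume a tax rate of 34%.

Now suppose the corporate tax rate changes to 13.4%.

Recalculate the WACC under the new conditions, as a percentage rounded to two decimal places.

After the change:
Total capital V = 0.24 + 0.44 = 0.68.
Equity: weight = 0.24/0.68 = 0.3529; cost = 16.7%.
Convertible notes (debt portion): weight = 0.44/0.68 = 0.6471; after-tax cost = 6.5% × (1 − 13.4%) = 5.6290%.
WACC = 0.3529 × 16.7000% + 0.6471 × 5.6290% = 9.5364%.

9.54%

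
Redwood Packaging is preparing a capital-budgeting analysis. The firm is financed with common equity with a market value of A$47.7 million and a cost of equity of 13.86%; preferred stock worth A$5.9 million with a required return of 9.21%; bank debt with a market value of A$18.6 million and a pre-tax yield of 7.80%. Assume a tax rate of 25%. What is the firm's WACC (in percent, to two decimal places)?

Total capital V = 47.7 + 5.9 + 18.6 = 72.2.
Equity: weight = 47.7/72.2 = 0.6607; cost = 13.86%.
Preferred: weight = 5.9/72.2 = 0.0817; cost = 9.21%.
Bank debt: weight = 18.6/72.2 = 0.2576; after-tax cost = 7.8% × (1 − 25%) = 5.8500%.
WACC = 0.6607 × 13.8600% + 0.0817 × 9.2100% + 0.2576 × 5.8500% = 11.4165%.

11.42%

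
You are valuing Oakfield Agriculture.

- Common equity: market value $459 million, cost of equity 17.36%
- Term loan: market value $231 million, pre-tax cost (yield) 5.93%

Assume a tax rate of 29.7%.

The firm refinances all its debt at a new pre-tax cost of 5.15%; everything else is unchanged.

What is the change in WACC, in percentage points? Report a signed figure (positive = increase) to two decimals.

-0.18 pp

Current WACC:
Total capital V = 459 + 231 = 690.
Equity: weight = 459/690 = 0.6652; cost = 17.36%.
Term loan: weight = 231/690 = 0.3348; after-tax cost = 5.93% × (1 − 29.7%) = 4.1688%.
WACC = 0.6652 × 17.3600% + 0.3348 × 4.1688% = 12.9438%.
After the change:
Total capital V = 459 + 231 = 690.
Equity: weight = 459/690 = 0.6652; cost = 17.36%.
Term loan: weight = 231/690 = 0.3348; after-tax cost = 5.15% × (1 − 29.7%) = 3.6205%.
WACC = 0.6652 × 17.3600% + 0.3348 × 3.6205% = 12.7602%.
Change in WACC = 12.7602% − 12.9438% = -0.1836 pp.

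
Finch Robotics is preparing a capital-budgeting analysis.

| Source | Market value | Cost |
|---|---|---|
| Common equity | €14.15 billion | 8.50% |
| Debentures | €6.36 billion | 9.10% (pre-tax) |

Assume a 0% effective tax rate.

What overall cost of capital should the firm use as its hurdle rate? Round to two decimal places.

Total capital V = 14.15 + 6.36 = 20.51.
Equity: weight = 14.15/20.51 = 0.6899; cost = 8.5%.
Debentures: weight = 6.36/20.51 = 0.3101; after-tax cost = 9.1% × (1 − 0%) = 9.1000%.
WACC = 0.6899 × 8.5000% + 0.3101 × 9.1000% = 8.6861%.

8.69%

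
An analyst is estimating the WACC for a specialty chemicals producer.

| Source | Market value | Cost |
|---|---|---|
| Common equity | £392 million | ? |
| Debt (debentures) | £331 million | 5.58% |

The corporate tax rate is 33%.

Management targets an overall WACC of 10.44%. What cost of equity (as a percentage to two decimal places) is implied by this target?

Total capital V = 392 + 331 = 723.
Equity weight = 392/723 = 0.5422.
Debentures weight = 331/723 = 0.4578.
Debt contribution = 0.4578 × 5.58% × (1 − 33%) = 1.7116%.
Required equity contribution = 10.44% − 1.7116% = 8.7284%.
Re = 8.7284% / 0.5422 = 16.0986%.

16.10%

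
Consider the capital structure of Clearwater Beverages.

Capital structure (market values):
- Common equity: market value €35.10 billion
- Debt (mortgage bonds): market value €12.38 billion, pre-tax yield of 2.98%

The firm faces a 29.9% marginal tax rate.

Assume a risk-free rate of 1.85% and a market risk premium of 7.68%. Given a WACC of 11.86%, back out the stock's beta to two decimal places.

1.75

Total capital V = 35.1 + 12.38 = 47.48.
Equity weight = 35.1/47.48 = 0.7393.
Mortgage bonds weight = 12.38/47.48 = 0.2607.
Debt contribution = 0.2607 × 2.98% × (1 − 29.9%) = 0.5447%.
Required equity contribution = 11.86% − 0.5447% = 11.3153%  ⇒  Re = 15.3063%.
CAPM: 15.3063% = 1.85% + β × 7.68%  ⇒  β = 1.7521.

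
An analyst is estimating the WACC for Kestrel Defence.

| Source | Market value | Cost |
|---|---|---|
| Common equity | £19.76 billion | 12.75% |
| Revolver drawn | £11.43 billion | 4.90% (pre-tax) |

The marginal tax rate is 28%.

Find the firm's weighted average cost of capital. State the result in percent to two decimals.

9.37%

Total capital V = 19.76 + 11.43 = 31.19.
Equity: weight = 19.76/31.19 = 0.6335; cost = 12.75%.
Revolver drawn: weight = 11.43/31.19 = 0.3665; after-tax cost = 4.9% × (1 − 28%) = 3.5280%.
WACC = 0.6335 × 12.7500% + 0.3665 × 3.5280% = 9.3705%.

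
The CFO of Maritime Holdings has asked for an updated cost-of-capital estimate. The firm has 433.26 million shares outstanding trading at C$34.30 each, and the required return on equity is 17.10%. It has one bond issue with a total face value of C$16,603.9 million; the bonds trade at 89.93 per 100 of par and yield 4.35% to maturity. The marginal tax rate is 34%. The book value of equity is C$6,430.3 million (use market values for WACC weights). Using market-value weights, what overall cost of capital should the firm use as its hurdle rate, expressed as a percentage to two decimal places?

9.97%

Market value of equity E = 34.3 × 433.26m = 14860.818m. Market value of debt D = 16603.9m × 89.93/100 = 14931.88727m.
Total capital V = 14860.818 + 14931.88727 = 29792.70527.
Equity: weight = 14860.818/29792.70527 = 0.4988; cost = 17.1%.
Bonds outstanding: weight = 14931.88727/29792.70527 = 0.5012; after-tax cost = 4.35% × (1 − 34%) = 2.8710%.
WACC = 0.4988 × 17.1000% + 0.5012 × 2.8710% = 9.9685%.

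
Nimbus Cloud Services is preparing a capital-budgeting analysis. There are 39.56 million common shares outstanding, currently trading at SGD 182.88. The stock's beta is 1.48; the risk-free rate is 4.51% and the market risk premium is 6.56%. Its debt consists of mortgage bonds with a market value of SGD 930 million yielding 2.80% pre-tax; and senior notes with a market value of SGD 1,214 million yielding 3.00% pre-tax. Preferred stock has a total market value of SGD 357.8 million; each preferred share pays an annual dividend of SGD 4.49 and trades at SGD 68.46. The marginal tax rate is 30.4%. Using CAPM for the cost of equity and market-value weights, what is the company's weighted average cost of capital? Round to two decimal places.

Cost of equity via CAPM: Re = 4.51% + 1.48 × 6.56% = 14.2188%.
Cost of preferred: Rp = 4.49 / 68.46 = 6.5586%.
Market value of equity E = 182.88 × 39.56m = 7234.7328m.
Total capital V = 7234.7328 + 357.8 + 930 + 1214 = 9736.5328.
Equity: weight = 7234.7328/9736.5328 = 0.7431; cost = 14.2188%.
Preferred: weight = 357.8/9736.5328 = 0.0367; cost = 6.5586%.
Mortgage bonds: weight = 930/9736.5328 = 0.0955; after-tax cost = 2.8% × (1 − 30.4%) = 1.9488%.
Senior notes: weight = 1214/9736.5328 = 0.1247; after-tax cost = 3% × (1 − 30.4%) = 2.0880%.
WACC = 0.7431 × 14.2188% + 0.0367 × 6.5586% + 0.0955 × 1.9488% + 0.1247 × 2.0880% = 11.2528%.

11.25%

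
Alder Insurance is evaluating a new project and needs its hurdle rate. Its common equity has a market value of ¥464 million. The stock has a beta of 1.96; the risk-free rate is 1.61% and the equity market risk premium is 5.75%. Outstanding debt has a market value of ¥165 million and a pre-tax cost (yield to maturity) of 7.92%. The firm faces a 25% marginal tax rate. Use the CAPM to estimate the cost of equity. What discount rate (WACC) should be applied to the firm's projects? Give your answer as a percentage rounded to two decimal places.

Cost of equity via CAPM: Re = 1.61% + 1.96 × 5.75% = 12.8800%.
Total capital V = 464 + 165 = 629.
Equity: weight = 464/629 = 0.7377; cost = 12.88%.
Debt: weight = 165/629 = 0.2623; after-tax cost = 7.92% × (1 − 25%) = 5.9400%.
WACC = 0.7377 × 12.8800% + 0.2623 × 5.9400% = 11.0595%.

11.06%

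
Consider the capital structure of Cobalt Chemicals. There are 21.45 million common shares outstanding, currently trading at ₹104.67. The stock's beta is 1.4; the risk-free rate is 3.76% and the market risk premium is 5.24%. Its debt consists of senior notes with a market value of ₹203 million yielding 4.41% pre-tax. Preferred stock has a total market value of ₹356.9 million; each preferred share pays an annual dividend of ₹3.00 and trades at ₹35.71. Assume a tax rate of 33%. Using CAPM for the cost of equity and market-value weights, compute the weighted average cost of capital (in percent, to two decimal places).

10.16%

Cost of equity via CAPM: Re = 3.76% + 1.4 × 5.24% = 11.0960%.
Cost of preferred: Rp = 3.0 / 35.71 = 8.4010%.
Market value of equity E = 104.67 × 21.45m = 2245.1715m.
Total capital V = 2245.1715 + 356.9 + 203 = 2805.0715.
Equity: weight = 2245.1715/2805.0715 = 0.8004; cost = 11.096%.
Preferred: weight = 356.9/2805.0715 = 0.1272; cost = 8.401%.
Senior notes: weight = 203/2805.0715 = 0.0724; after-tax cost = 4.41% × (1 − 33%) = 2.9547%.
WACC = 0.8004 × 11.0960% + 0.1272 × 8.4010% + 0.0724 × 2.9547% = 10.1639%.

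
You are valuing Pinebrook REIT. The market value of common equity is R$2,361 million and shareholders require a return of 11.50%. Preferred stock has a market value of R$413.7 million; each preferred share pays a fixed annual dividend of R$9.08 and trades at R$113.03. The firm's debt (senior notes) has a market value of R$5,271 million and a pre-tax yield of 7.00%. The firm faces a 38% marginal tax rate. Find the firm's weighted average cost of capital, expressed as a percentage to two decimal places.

6.63%

Cost of preferred: Rp = 9.08 / 113.03 = 8.0333%.
Total capital V = 2361 + 413.7 + 5271 = 8045.7.
Equity: weight = 2361/8045.7 = 0.2934; cost = 11.5%.
Preferred: weight = 413.7/8045.7 = 0.0514; cost = 8.0333%.
Senior notes: weight = 5271/8045.7 = 0.6551; after-tax cost = 7% × (1 − 38%) = 4.3400%.
WACC = 0.2934 × 11.5000% + 0.0514 × 8.0333% + 0.6551 × 4.3400% = 6.6310%.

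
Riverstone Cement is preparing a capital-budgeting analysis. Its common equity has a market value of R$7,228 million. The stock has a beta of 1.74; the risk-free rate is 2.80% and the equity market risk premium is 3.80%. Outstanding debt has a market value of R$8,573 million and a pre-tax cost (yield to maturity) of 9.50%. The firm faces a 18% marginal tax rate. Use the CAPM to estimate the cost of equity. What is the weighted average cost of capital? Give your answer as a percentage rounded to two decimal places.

Cost of equity via CAPM: Re = 2.8% + 1.74 × 3.8% = 9.4120%.
Total capital V = 7228 + 8573 = 15801.
Equity: weight = 7228/15801 = 0.4574; cost = 9.412%.
Debt: weight = 8573/15801 = 0.5426; after-tax cost = 9.5% × (1 − 18%) = 7.7900%.
WACC = 0.4574 × 9.4120% + 0.5426 × 7.7900% = 8.5320%.

8.53%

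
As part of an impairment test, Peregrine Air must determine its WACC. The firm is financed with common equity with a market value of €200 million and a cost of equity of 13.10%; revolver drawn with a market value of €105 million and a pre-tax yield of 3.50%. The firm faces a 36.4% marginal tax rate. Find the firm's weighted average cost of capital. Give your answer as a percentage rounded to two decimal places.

Total capital V = 200 + 105 = 305.
Equity: weight = 200/305 = 0.6557; cost = 13.1%.
Revolver drawn: weight = 105/305 = 0.3443; after-tax cost = 3.5% × (1 − 36.4%) = 2.2260%.
WACC = 0.6557 × 13.1000% + 0.3443 × 2.2260% = 9.3565%.

9.36%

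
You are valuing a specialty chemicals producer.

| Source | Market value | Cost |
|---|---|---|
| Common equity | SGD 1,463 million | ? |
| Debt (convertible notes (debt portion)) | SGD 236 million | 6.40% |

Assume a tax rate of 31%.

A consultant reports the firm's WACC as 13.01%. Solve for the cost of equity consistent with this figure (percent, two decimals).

14.40%

Total capital V = 1463 + 236 = 1699.
Equity weight = 1463/1699 = 0.8611.
Convertible notes (debt portion) weight = 236/1699 = 0.1389.
Debt contribution = 0.1389 × 6.4% × (1 − 31%) = 0.6134%.
Required equity contribution = 13.01% − 0.6134% = 12.3966%.
Re = 12.3966% / 0.8611 = 14.3963%.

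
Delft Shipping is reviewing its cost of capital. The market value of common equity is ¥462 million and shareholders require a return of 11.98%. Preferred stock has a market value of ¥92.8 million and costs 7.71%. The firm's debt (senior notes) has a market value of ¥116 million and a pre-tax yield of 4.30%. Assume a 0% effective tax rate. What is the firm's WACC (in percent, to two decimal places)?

10.06%

Total capital V = 462 + 92.8 + 116 = 670.8.
Equity: weight = 462/670.8 = 0.6887; cost = 11.98%.
Preferred: weight = 92.8/670.8 = 0.1383; cost = 7.71%.
Senior notes: weight = 116/670.8 = 0.1729; after-tax cost = 4.3% × (1 − 0%) = 4.3000%.
WACC = 0.6887 × 11.9800% + 0.1383 × 7.7100% + 0.1729 × 4.3000% = 10.0612%.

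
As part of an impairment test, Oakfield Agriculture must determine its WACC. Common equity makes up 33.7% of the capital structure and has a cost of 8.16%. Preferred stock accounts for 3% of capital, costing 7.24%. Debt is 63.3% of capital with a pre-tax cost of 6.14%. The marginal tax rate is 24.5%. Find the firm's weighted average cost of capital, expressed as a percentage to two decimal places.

5.90%

After-tax cost of debt = 6.14% × (1 − 24.5%) = 4.6357%.
WACC = 0.337 × 8.1600% + 0.030 × 7.2400% + 0.633 × 4.6357% = 5.9015%.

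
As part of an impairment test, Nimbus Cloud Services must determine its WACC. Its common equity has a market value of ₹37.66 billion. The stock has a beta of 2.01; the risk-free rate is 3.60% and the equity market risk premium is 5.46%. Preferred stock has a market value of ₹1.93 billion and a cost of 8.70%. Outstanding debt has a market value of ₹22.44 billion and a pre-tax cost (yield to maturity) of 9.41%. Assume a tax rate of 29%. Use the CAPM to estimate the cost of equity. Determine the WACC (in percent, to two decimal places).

11.54%

Cost of equity via CAPM: Re = 3.6% + 2.01 × 5.46% = 14.5746%.
Total capital V = 37.66 + 1.93 + 22.44 = 62.03.
Equity: weight = 37.66/62.03 = 0.6071; cost = 14.5746%.
Preferred: weight = 1.93/62.03 = 0.0311; cost = 8.7%.
Debt: weight = 22.44/62.03 = 0.3618; after-tax cost = 9.41% × (1 − 29%) = 6.6811%.
WACC = 0.6071 × 14.5746% + 0.0311 × 8.7000% + 0.3618 × 6.6811% = 11.5363%.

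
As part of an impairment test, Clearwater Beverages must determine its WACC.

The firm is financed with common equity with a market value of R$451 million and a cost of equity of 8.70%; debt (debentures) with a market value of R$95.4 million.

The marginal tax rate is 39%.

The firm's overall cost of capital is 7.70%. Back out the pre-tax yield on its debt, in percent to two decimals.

Total capital V = 451 + 95.4 = 546.4.
Equity weight = 451/546.4 = 0.8254.
Debentures weight = 95.4/546.4 = 0.1746.
Equity contribution = 0.8254 × 8.7% = 7.1810%.
Remaining for debt = 7.7% − 7.1810% = 0.5190%.
Rd × (1 − 39%) × 0.1746 = 0.5190%  ⇒  Rd = 4.8730%.

4.87%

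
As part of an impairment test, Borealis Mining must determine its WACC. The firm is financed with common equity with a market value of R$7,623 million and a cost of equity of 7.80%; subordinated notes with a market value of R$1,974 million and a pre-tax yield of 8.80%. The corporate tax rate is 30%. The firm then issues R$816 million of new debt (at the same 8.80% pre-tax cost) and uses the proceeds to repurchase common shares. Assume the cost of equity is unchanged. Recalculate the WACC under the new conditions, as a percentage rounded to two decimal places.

7.32%

After the change:
Total capital V = 6807 + 2790 = 9597.
Equity: weight = 6807/9597 = 0.7093; cost = 7.8%.
Subordinated notes: weight = 2790/9597 = 0.2907; after-tax cost = 8.8% × (1 − 30%) = 6.1600%.
WACC = 0.7093 × 7.8000% + 0.2907 × 6.1600% = 7.3232%.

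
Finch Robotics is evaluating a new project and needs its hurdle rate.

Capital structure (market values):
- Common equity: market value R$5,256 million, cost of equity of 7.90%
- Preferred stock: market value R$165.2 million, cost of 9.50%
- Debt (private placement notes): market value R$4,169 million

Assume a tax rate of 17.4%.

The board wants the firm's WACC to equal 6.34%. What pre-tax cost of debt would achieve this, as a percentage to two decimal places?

Total capital V = 5256 + 165.2 + 4169 = 9590.2.
Equity weight = 5256/9590.2 = 0.5481.
Preferred weight = 165.2/9590.2 = 0.0172.
Private placement notes weight = 4169/9590.2 = 0.4347.
Equity contribution = 0.5481 × 7.9% = 4.3297%.
Preferred contribution = 0.0172 × 9.5% = 0.1636%.
Remaining for debt = 6.34% − 4.4933% = 1.8467%.
Rd × (1 − 17.4%) × 0.4347 = 1.8467%  ⇒  Rd = 5.1429%.

5.14%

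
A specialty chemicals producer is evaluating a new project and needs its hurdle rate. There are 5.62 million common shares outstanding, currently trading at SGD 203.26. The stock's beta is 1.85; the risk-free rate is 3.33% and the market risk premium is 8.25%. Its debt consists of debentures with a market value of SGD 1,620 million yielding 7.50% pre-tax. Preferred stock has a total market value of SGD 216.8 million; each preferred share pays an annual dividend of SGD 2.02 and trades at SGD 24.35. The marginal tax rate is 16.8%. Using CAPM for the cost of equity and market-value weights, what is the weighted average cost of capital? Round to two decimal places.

11.13%

Cost of equity via CAPM: Re = 3.33% + 1.85 × 8.25% = 18.5925%.
Cost of preferred: Rp = 2.02 / 24.35 = 8.2957%.
Market value of equity E = 203.26 × 5.62m = 1142.3212m.
Total capital V = 1142.3212 + 216.8 + 1620 = 2979.1212.
Equity: weight = 1142.3212/2979.1212 = 0.3834; cost = 18.5925%.
Preferred: weight = 216.8/2979.1212 = 0.0728; cost = 8.2957%.
Debentures: weight = 1620/2979.1212 = 0.5438; after-tax cost = 7.5% × (1 − 16.8%) = 6.2400%.
WACC = 0.3834 × 18.5925% + 0.0728 × 8.2957% + 0.5438 × 6.2400% = 11.1261%.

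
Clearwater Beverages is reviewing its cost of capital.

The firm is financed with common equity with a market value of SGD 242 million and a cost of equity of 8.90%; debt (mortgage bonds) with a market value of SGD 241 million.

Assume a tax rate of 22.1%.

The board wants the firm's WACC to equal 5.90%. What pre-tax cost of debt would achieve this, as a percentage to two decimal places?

Total capital V = 242 + 241 = 483.
Equity weight = 242/483 = 0.5010.
Mortgage bonds weight = 241/483 = 0.4990.
Equity contribution = 0.5010 × 8.9% = 4.4592%.
Remaining for debt = 5.9% − 4.4592% = 1.4408%.
Rd × (1 − 22.1%) × 0.4990 = 1.4408%  ⇒  Rd = 3.7067%.

3.71%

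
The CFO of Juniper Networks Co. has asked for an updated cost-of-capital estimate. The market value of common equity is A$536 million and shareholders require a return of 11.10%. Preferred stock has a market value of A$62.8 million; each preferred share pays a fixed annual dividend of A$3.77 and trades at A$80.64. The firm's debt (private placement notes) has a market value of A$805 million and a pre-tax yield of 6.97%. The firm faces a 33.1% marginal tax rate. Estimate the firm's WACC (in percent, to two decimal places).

7.12%

Cost of preferred: Rp = 3.77 / 80.64 = 4.6751%.
Total capital V = 536 + 62.8 + 805 = 1403.8.
Equity: weight = 536/1403.8 = 0.3818; cost = 11.1%.
Preferred: weight = 62.8/1403.8 = 0.0447; cost = 4.6751%.
Private placement notes: weight = 805/1403.8 = 0.5734; after-tax cost = 6.97% × (1 − 33.1%) = 4.6629%.
WACC = 0.3818 × 11.1000% + 0.0447 × 4.6751% + 0.5734 × 4.6629% = 7.1213%.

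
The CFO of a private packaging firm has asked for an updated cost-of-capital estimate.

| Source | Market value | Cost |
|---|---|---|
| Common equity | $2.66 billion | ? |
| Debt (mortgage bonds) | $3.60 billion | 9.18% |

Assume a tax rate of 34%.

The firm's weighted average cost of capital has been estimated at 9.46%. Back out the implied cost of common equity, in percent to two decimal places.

Total capital V = 2.66 + 3.6 = 6.26.
Equity weight = 2.66/6.26 = 0.4249.
Mortgage bonds weight = 3.6/6.26 = 0.5751.
Debt contribution = 0.5751 × 9.18% × (1 − 34%) = 3.4843%.
Required equity contribution = 9.46% − 3.4843% = 5.9757%.
Re = 5.9757% / 0.4249 = 14.0631%.

14.06%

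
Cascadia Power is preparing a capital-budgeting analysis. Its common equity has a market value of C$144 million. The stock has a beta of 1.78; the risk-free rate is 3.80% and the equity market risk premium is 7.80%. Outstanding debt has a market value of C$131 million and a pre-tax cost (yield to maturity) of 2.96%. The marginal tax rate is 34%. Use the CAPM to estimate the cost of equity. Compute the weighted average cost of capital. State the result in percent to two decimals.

Cost of equity via CAPM: Re = 3.8% + 1.78 × 7.8% = 17.6840%.
Total capital V = 144 + 131 = 275.
Equity: weight = 144/275 = 0.5236; cost = 17.684%.
Debt: weight = 131/275 = 0.4764; after-tax cost = 2.96% × (1 − 34%) = 1.9536%.
WACC = 0.5236 × 17.6840% + 0.4764 × 1.9536% = 10.1906%.

10.19%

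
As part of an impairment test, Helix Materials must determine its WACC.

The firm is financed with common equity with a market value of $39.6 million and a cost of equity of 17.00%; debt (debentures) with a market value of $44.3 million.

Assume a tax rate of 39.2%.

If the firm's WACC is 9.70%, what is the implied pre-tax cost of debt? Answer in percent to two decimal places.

5.22%

Total capital V = 39.6 + 44.3 = 83.9.
Equity weight = 39.6/83.9 = 0.4720.
Debentures weight = 44.3/83.9 = 0.5280.
Equity contribution = 0.4720 × 17% = 8.0238%.
Remaining for debt = 9.7% − 8.0238% = 1.6762%.
Rd × (1 − 39.2%) × 0.5280 = 1.6762%  ⇒  Rd = 5.2212%.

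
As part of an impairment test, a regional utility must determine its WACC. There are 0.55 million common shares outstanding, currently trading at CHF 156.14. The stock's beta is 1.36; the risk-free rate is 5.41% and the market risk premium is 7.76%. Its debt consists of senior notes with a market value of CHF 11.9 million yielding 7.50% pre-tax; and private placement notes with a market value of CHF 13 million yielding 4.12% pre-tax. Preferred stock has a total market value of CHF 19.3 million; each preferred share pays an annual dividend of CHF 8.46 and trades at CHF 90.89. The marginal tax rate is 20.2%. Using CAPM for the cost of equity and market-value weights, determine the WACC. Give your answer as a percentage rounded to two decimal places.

Cost of equity via CAPM: Re = 5.41% + 1.36 × 7.76% = 15.9636%.
Cost of preferred: Rp = 8.46 / 90.89 = 9.3080%.
Market value of equity E = 156.14 × 0.55m = 85.877m.
Total capital V = 85.877 + 19.3 + 11.9 + 13 = 130.077.
Equity: weight = 85.877/130.077 = 0.6602; cost = 15.9636%.
Preferred: weight = 19.3/130.077 = 0.1484; cost = 9.308%.
Senior notes: weight = 11.9/130.077 = 0.0915; after-tax cost = 7.5% × (1 − 20.2%) = 5.9850%.
Private placement notes: weight = 13/130.077 = 0.0999; after-tax cost = 4.12% × (1 − 20.2%) = 3.2878%.
WACC = 0.6602 × 15.9636% + 0.1484 × 9.3080% + 0.0915 × 5.9850% + 0.0999 × 3.2878% = 12.7964%.

12.80%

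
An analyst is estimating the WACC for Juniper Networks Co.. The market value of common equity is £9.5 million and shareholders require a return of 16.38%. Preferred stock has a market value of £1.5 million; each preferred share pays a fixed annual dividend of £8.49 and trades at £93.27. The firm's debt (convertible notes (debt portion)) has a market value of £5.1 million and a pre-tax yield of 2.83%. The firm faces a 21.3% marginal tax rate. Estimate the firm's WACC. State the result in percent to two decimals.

11.22%

Cost of preferred: Rp = 8.49 / 93.27 = 9.1026%.
Total capital V = 9.5 + 1.5 + 5.1 = 16.1.
Equity: weight = 9.5/16.1 = 0.5901; cost = 16.38%.
Preferred: weight = 1.5/16.1 = 0.0932; cost = 9.1026%.
Convertible notes (debt portion): weight = 5.1/16.1 = 0.3168; after-tax cost = 2.83% × (1 − 21.3%) = 2.2272%.
WACC = 0.5901 × 16.3800% + 0.0932 × 9.1026% + 0.3168 × 2.2272% = 11.2188%.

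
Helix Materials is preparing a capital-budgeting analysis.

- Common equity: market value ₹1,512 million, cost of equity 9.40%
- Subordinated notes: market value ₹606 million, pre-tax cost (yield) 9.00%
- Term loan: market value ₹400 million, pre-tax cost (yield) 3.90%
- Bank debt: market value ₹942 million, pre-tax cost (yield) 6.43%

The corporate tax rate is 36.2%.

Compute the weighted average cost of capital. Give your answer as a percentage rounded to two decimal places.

6.52%

Total capital V = 1512 + 606 + 400 + 942 = 3460.
Equity: weight = 1512/3460 = 0.4370; cost = 9.4%.
Subordinated notes: weight = 606/3460 = 0.1751; after-tax cost = 9% × (1 − 36.2%) = 5.7420%.
Term loan: weight = 400/3460 = 0.1156; after-tax cost = 3.9% × (1 − 36.2%) = 2.4882%.
Bank debt: weight = 942/3460 = 0.2723; after-tax cost = 6.43% × (1 − 36.2%) = 4.1023%.
WACC = 0.4370 × 9.4000% + 0.1751 × 5.7420% + 0.1156 × 2.4882% + 0.2723 × 4.1023% = 6.5180%.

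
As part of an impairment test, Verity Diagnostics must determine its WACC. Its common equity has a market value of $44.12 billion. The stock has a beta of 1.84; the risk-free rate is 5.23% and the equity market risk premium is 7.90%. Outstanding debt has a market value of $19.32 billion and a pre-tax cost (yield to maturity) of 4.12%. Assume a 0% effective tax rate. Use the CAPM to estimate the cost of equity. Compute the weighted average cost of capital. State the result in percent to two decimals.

15.00%

Cost of equity via CAPM: Re = 5.23% + 1.84 × 7.9% = 19.7660%.
Total capital V = 44.12 + 19.32 = 63.44.
Equity: weight = 44.12/63.44 = 0.6955; cost = 19.766%.
Debt: weight = 19.32/63.44 = 0.3045; after-tax cost = 4.12% × (1 − 0%) = 4.1200%.
WACC = 0.6955 × 19.7660% + 0.3045 × 4.1200% = 15.0012%.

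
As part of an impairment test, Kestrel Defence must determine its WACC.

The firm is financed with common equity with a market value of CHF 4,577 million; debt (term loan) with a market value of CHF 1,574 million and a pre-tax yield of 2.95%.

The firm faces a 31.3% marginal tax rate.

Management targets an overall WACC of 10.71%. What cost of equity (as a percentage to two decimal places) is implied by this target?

Total capital V = 4577 + 1574 = 6151.
Equity weight = 4577/6151 = 0.7441.
Term loan weight = 1574/6151 = 0.2559.
Debt contribution = 0.2559 × 2.95% × (1 − 31.3%) = 0.5186%.
Required equity contribution = 10.71% − 0.5186% = 10.1914%.
Re = 10.1914% / 0.7441 = 13.6961%.

13.70%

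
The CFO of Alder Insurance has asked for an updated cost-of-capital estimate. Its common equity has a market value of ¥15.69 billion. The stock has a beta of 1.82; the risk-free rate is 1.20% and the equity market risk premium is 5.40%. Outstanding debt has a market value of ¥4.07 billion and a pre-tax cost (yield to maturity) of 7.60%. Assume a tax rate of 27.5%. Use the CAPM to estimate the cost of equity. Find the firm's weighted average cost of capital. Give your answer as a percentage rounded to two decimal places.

9.89%

Cost of equity via CAPM: Re = 1.2% + 1.82 × 5.4% = 11.0280%.
Total capital V = 15.69 + 4.07 = 19.76.
Equity: weight = 15.69/19.76 = 0.7940; cost = 11.028%.
Debt: weight = 4.07/19.76 = 0.2060; after-tax cost = 7.6% × (1 − 27.5%) = 5.5100%.
WACC = 0.7940 × 11.0280% + 0.2060 × 5.5100% = 9.8914%.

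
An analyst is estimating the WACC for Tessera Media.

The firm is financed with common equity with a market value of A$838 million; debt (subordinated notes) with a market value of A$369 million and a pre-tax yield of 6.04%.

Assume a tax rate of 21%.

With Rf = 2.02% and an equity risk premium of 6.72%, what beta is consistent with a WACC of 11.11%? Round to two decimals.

1.77

Total capital V = 838 + 369 = 1207.
Equity weight = 838/1207 = 0.6943.
Subordinated notes weight = 369/1207 = 0.3057.
Debt contribution = 0.3057 × 6.04% × (1 − 21%) = 1.4588%.
Required equity contribution = 11.11% − 1.4588% = 9.6512%  ⇒  Re = 13.9010%.
CAPM: 13.9010% = 2.02% + β × 6.72%  ⇒  β = 1.7680.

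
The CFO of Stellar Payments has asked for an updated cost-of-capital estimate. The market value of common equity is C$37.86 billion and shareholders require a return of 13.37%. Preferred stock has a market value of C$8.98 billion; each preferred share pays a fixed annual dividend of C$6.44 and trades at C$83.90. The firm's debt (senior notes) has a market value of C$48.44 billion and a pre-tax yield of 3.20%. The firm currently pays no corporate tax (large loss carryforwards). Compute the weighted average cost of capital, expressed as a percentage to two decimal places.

7.66%

Cost of preferred: Rp = 6.44 / 83.9 = 7.6758%.
Total capital V = 37.86 + 8.98 + 48.44 = 95.28.
Equity: weight = 37.86/95.28 = 0.3974; cost = 13.37%.
Preferred: weight = 8.98/95.28 = 0.0942; cost = 7.6758%.
Senior notes: weight = 48.44/95.28 = 0.5084; after-tax cost = 3.2% × (1 − 0%) = 3.2000%.
WACC = 0.3974 × 13.3700% + 0.0942 × 7.6758% + 0.5084 × 3.2000% = 7.6629%.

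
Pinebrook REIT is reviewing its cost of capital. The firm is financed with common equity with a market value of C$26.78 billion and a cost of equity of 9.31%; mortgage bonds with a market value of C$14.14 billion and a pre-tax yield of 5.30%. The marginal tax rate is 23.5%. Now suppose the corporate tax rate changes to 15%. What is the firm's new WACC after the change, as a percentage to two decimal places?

After the change:
Total capital V = 26.78 + 14.14 = 40.92.
Equity: weight = 26.78/40.92 = 0.6544; cost = 9.31%.
Mortgage bonds: weight = 14.14/40.92 = 0.3456; after-tax cost = 5.3% × (1 − 15%) = 4.5050%.
WACC = 0.6544 × 9.3100% + 0.3456 × 4.5050% = 7.6496%.

7.65%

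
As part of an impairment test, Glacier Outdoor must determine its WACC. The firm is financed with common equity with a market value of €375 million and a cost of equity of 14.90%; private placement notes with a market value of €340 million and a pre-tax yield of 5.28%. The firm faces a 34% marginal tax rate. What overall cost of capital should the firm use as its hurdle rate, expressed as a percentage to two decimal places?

Total capital V = 375 + 340 = 715.
Equity: weight = 375/715 = 0.5245; cost = 14.9%.
Private placement notes: weight = 340/715 = 0.4755; after-tax cost = 5.28% × (1 − 34%) = 3.4848%.
WACC = 0.5245 × 14.9000% + 0.4755 × 3.4848% = 9.4718%.

9.47%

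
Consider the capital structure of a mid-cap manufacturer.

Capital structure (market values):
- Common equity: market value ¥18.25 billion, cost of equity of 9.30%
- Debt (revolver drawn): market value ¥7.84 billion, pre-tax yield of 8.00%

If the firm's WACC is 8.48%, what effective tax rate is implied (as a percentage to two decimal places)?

17.86%

Total capital V = 18.25 + 7.84 = 26.09.
Equity weight = 18.25/26.09 = 0.6995.
Revolver drawn weight = 7.84/26.09 = 0.3005.
Equity contribution = 0.6995 × 9.3% = 6.5054%.
Debt contribution must be 8.48% − 6.5054% = 1.9746%.
0.3005 × 8% × (1 − T) = 1.9746%  ⇒  (1 − T) = 0.8214.
T = 17.8600%.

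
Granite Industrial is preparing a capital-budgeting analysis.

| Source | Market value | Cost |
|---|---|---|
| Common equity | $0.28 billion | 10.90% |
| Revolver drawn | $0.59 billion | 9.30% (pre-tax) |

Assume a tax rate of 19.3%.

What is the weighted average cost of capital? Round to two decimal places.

Total capital V = 0.28 + 0.59 = 0.87.
Equity: weight = 0.28/0.87 = 0.3218; cost = 10.9%.
Revolver drawn: weight = 0.59/0.87 = 0.6782; after-tax cost = 9.3% × (1 − 19.3%) = 7.5051%.
WACC = 0.3218 × 10.9000% + 0.6782 × 7.5051% = 8.5977%.

8.60%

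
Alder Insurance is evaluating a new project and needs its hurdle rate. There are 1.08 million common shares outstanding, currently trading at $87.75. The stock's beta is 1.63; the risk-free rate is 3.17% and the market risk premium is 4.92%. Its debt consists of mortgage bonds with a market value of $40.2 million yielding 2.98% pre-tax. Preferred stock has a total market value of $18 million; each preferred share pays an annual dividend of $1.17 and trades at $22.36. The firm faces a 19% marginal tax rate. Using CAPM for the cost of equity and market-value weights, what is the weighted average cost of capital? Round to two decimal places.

Cost of equity via CAPM: Re = 3.17% + 1.63 × 4.92% = 11.1896%.
Cost of preferred: Rp = 1.17 / 22.36 = 5.2326%.
Market value of equity E = 87.75 × 1.08m = 94.77m.
Total capital V = 94.77 + 18 + 40.2 = 152.97.
Equity: weight = 94.77/152.97 = 0.6195; cost = 11.1896%.
Preferred: weight = 18/152.97 = 0.1177; cost = 5.2326%.
Mortgage bonds: weight = 40.2/152.97 = 0.2628; after-tax cost = 2.98% × (1 − 19%) = 2.4138%.
WACC = 0.6195 × 11.1896% + 0.1177 × 5.2326% + 0.2628 × 2.4138% = 8.1824%.

8.18%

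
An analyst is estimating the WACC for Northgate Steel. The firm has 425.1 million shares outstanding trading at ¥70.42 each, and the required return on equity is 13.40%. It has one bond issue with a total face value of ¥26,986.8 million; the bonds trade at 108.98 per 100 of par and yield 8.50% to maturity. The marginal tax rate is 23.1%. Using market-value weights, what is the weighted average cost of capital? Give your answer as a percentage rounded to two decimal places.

Market value of equity E = 70.42 × 425.1m = 29935.542m. Market value of debt D = 26986.8m × 108.98/100 = 29410.21464m.
Total capital V = 29935.542 + 29410.21464 = 59345.75664.
Equity: weight = 29935.542/59345.75664 = 0.5044; cost = 13.4%.
Bonds outstanding: weight = 29410.21464/59345.75664 = 0.4956; after-tax cost = 8.5% × (1 − 23.1%) = 6.5365%.
WACC = 0.5044 × 13.4000% + 0.4956 × 6.5365% = 9.9986%.

10.00%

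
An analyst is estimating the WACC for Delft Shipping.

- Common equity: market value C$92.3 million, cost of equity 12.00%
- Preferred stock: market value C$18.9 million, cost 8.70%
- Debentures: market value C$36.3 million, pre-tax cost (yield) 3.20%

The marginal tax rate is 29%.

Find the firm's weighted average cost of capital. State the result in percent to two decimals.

9.18%

Total capital V = 92.3 + 18.9 + 36.3 = 147.5.
Equity: weight = 92.3/147.5 = 0.6258; cost = 12%.
Preferred: weight = 18.9/147.5 = 0.1281; cost = 8.7%.
Debentures: weight = 36.3/147.5 = 0.2461; after-tax cost = 3.2% × (1 − 29%) = 2.2720%.
WACC = 0.6258 × 12.0000% + 0.1281 × 8.7000% + 0.2461 × 2.2720% = 9.1831%.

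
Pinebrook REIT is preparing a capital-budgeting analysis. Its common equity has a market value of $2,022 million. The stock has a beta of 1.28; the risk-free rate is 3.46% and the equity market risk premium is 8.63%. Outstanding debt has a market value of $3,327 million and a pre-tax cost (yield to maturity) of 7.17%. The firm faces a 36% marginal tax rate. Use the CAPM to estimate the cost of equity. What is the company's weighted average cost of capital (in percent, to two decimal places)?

Cost of equity via CAPM: Re = 3.46% + 1.28 × 8.63% = 14.5064%.
Total capital V = 2022 + 3327 = 5349.
Equity: weight = 2022/5349 = 0.3780; cost = 14.5064%.
Debt: weight = 3327/5349 = 0.6220; after-tax cost = 7.17% × (1 − 36%) = 4.5888%.
WACC = 0.3780 × 14.5064% + 0.6220 × 4.5888% = 8.3378%.

8.34%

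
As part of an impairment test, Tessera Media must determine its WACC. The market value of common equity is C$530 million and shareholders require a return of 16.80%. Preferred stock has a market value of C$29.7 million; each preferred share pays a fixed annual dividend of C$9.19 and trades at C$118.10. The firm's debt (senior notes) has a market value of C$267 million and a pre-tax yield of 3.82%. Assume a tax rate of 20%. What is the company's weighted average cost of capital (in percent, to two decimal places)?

Cost of preferred: Rp = 9.19 / 118.1 = 7.7815%.
Total capital V = 530 + 29.7 + 267 = 826.7.
Equity: weight = 530/826.7 = 0.6411; cost = 16.8%.
Preferred: weight = 29.7/826.7 = 0.0359; cost = 7.7815%.
Senior notes: weight = 267/826.7 = 0.3230; after-tax cost = 3.82% × (1 − 20%) = 3.0560%.
WACC = 0.6411 × 16.8000% + 0.0359 × 7.7815% + 0.3230 × 3.0560% = 12.0371%.

12.04%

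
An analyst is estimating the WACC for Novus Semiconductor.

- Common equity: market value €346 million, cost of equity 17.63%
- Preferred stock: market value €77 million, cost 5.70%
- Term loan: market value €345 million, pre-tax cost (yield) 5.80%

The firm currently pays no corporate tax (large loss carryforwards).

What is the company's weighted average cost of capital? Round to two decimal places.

Total capital V = 346 + 77 + 345 = 768.
Equity: weight = 346/768 = 0.4505; cost = 17.63%.
Preferred: weight = 77/768 = 0.1003; cost = 5.7%.
Term loan: weight = 345/768 = 0.4492; after-tax cost = 5.8% × (1 − 0%) = 5.8000%.
WACC = 0.4505 × 17.6300% + 0.1003 × 5.7000% + 0.4492 × 5.8000% = 11.1196%.

11.12%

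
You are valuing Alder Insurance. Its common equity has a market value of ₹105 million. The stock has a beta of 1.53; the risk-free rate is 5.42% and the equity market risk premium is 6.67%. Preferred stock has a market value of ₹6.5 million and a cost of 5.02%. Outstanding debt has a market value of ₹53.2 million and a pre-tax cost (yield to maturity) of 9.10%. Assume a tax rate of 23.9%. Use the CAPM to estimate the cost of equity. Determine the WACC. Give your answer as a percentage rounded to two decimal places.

Cost of equity via CAPM: Re = 5.42% + 1.53 × 6.67% = 15.6251%.
Total capital V = 105 + 6.5 + 53.2 = 164.7.
Equity: weight = 105/164.7 = 0.6375; cost = 15.6251%.
Preferred: weight = 6.5/164.7 = 0.0395; cost = 5.02%.
Debt: weight = 53.2/164.7 = 0.3230; after-tax cost = 9.1% × (1 − 23.9%) = 6.9251%.
WACC = 0.6375 × 15.6251% + 0.0395 × 5.0200% + 0.3230 × 6.9251% = 12.3964%.

12.40%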